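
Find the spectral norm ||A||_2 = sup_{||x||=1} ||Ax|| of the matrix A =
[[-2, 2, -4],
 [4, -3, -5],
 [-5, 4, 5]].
||A||_2 ≈ 10.7648 (= sqrt(largest eigenvalue of A^T A))

||A||_2 = sigma_max(A) = sqrt(lambda_max(A^T A)). Form the symmetric matrix M = A^T A =
[[45, -36, -37],
 [-36, 29, 27],
 [-37, 27, 66]].
Its characteristic polynomial (trace, sum of principal 2x2 minors, determinant of M give the coefficients) is
  p(λ) = det(λ I - M) = λ^3 - 140λ^2 + 2795λ - 16.
No integer candidate from the rational root theorem (±divisors of 16) is a root, so the roots are irrational. The cubic discriminant is Δ = 65714321988 > 0, so there are three distinct real roots. p(0) = -16 and p(1) = 2640 have opposite signs, so a root lies in (0, 1); Newton's method refines it to λ ≈ 0.0057. p(24) = 248 and p(25) = -2016 have opposite signs, so a root lies in (24, 25); Newton's method refines it to λ ≈ 24.1125. p(115) = -9216 and p(116) = 1260 have opposite signs, so a root lies in (115, 116); Newton's method refines it to λ ≈ 115.8818. Check (Vieta): the three roots sum to 140, matching tr M = 140.
So the eigenvalues of A^T A are ≈ 0.0057, 24.1125, 115.8818 (all ≥ 0, as they must be for A^T A). The largest is λ_max ≈ 115.8818, hence ||A||_2 = sqrt(λ_max) ≈ 10.7648.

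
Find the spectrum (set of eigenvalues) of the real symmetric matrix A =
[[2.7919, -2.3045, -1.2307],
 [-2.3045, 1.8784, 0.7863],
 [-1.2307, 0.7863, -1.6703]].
sigma(A) ≈ {-2, 0, 5}

A is real symmetric, so its spectrum consists of real eigenvalues. Expanding the characteristic polynomial of the displayed matrix gives
  det(λ I - A) = p(λ) = λ^3 + (-3)λ^2 + (-10)λ + (0).
Solving p(λ) = 0 yields eigenvalues ≈ -2, 0, 5. (A is shown rounded to 4 decimals, so these recover the underlying integer eigenvalues to within that precision.)
Verification: the trace of A = 3 equals the sum of eigenvalues 3, and det(A) ≈ -0.0001 matches the eigenvalue product 0.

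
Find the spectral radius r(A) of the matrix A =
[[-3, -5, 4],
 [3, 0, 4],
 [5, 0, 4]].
r(A) ≈ 4.5947

The eigenvalues of A are the roots of its characteristic polynomial. With M = A (coefficients from the trace, the sum of principal 2x2 minors, and det A):
  p(λ) = det(λ I - M) = λ^3 - λ^2 - 17λ + 40.
No integer candidate from the rational root theorem (±divisors of 40) is a root, so the roots are irrational. The cubic discriminant is Δ = -10859 < 0, so there is one real root and a complex-conjugate pair. p(-5) = -25 and p(-4) = 28 have opposite signs, so a root lies in (-5, -4); Newton's method refines it to λ ≈ -4.5947. Dividing out (λ - (-4.5947)) leaves approximately λ^2 - 5.5947λ + 8.7057. For λ^2 - 5.5947λ + 8.7057 the discriminant is -3.5225. It is negative, so the remaining roots are the complex-conjugate pair λ ≈ 2.7973 ± 0.9384i. Their product equals the constant term, so |λ|^2 ≈ 8.7057 and |λ| ≈ 2.9505.
Thus the eigenvalues (to 4 decimals) are -4.5947 (modulus 4.5947); 2.7973 ± 0.9384i (modulus 2.9505). The spectral radius is the largest modulus: r(A) ≈ 4.5947. (Cross-check: r(A) ≤ ||A||_2 ≈ 8.1611; equality holds whenever A is normal, though it can also hold for some non-normal A.)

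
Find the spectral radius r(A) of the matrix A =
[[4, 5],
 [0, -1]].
r(A) = 4

The eigenvalues of A are the roots of its characteristic polynomial. With M = A (coefficients from the trace and determinant):
  p(λ) = det(λ I - M) = λ^2 - 3λ - 4.
For λ^2 - 3λ - 4 the discriminant is 25. It is a perfect square (5^2), so the roots are rational: λ = (3 ± 5)/2 = 4, -1.
Thus the eigenvalues (to 4 decimals) are 4 (modulus 4); -1 (modulus 1). The spectral radius is the largest modulus: r(A) = 4. (Cross-check: r(A) ≤ ||A||_2 ≈ 6.451; equality holds whenever A is normal, though it can also hold for some non-normal A.)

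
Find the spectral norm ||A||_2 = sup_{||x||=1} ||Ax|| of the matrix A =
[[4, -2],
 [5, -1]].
||A||_2 = sqrt((46 + sqrt(1972))/2) ≈ 6.7234 (= sqrt(largest eigenvalue of A^T A))

||A||_2 = sigma_max(A) = sqrt(lambda_max(A^T A)). Form the symmetric matrix M = A^T A =
[[41, -13],
 [-13, 5]].
Its characteristic polynomial (trace, determinant of M give the coefficients) is
  p(λ) = det(λ I - M) = λ^2 - 46λ + 36.
For λ^2 - 46λ + 36 the discriminant is 1972. It is nonnegative but not a perfect square, so the roots are real and irrational: λ = (46 ± sqrt(1972))/2 ≈ 45.2036, 0.7964.
So the eigenvalues of A^T A are ≈ 0.7964, 45.2036 (all ≥ 0, as they must be for A^T A). The largest is λ_max = (46 + sqrt(1972))/2 ≈ 45.2036, hence ||A||_2 = sqrt(λ_max) = sqrt((46 + sqrt(1972))/2) ≈ 6.7234.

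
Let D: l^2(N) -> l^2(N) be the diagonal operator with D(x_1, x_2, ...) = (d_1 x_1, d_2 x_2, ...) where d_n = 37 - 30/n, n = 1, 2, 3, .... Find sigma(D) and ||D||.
sigma(D) = {37 - 30/n : n ≥ 1} ∪ {37}; ||D|| = 37

A bounded diagonal operator on l^2 with diagonal entries d_n has spectrum equal to the closure of {d_n : n ≥ 1}: every d_n is an eigenvalue (with eigenvector e_n), so {d_n} ⊂ sigma(D); the spectrum is closed, so its closure is too; and for lambda not in the closure, (D - lambda I) has bounded inverse (the diagonal entries 1/(d_n - lambda) are bounded). For our sequence d_n = 37 - 30/n, n = 1, 2, 3, ...:
  - {d_n} = {37 - 30/n : n ≥ 1}; the only limit point is 37
  - closure = {37 - 30/n : n ≥ 1} ∪ {37}
For the norm: a diagonal operator has ||D|| = sup_n |d_n|. Here d_n = 37 - 30/n increases monotonically from d_1 = 7 toward 37, with all terms in [7, 37); so sup_n |d_n| = 37 (the supremum is the limit, not attained). So ||D|| = 37.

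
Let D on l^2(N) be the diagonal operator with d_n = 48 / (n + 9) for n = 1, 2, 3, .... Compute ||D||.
||D|| = 24/5 (attained at n = 1)

For D diagonal, ||D|| = sup_n |d_n| = sup_n 48/(n + 9). This is positive and strictly decreasing in n, so the supremum is attained at n = 1: d_1 = 48/(1 + 9) = 24/5. Hence ||D|| = 24/5.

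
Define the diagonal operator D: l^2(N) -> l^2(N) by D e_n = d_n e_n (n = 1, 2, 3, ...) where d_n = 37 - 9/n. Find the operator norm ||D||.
||D|| = 37

For a diagonal operator on l^2 with entries d_n, ||D|| = sup_n |d_n|. Here d_1 = 28, d_2 = 65/2, ..., and d_n = 37 - 9/n increases monotonically toward 37. All terms lie in [28, 37), so |d_n| = d_n and the supremum is the limit 37, which is not attained by any individual d_n. Hence ||D|| = 37.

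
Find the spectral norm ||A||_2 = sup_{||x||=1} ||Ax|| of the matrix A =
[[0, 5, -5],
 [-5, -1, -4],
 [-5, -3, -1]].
||A||_2 ≈ 8.4772 (= sqrt(largest eigenvalue of A^T A))

||A||_2 = sigma_max(A) = sqrt(lambda_max(A^T A)). Form the symmetric matrix M = A^T A =
[[50, 20, 25],
 [20, 35, -18],
 [25, -18, 42]].
Its characteristic polynomial (trace, sum of principal 2x2 minors, determinant of M give the coefficients) is
  p(λ) = det(λ I - M) = λ^3 - 127λ^2 + 3971λ - 625.
No integer candidate from the rational root theorem (±divisors of 625) is a root, so the roots are irrational. The cubic discriminant is Δ = 4405427920 > 0, so there are three distinct real roots. p(0) = -625 and p(1) = 3220 have opposite signs, so a root lies in (0, 1); Newton's method refines it to λ ≈ 0.1582. p(54) = 941 and p(55) = -20 have opposite signs, so a root lies in (54, 55); Newton's method refines it to λ ≈ 54.9784. p(71) = -980 and p(72) = 167 have opposite signs, so a root lies in (71, 72); Newton's method refines it to λ ≈ 71.8634. Check (Vieta): the three roots sum to 127, matching tr M = 127.
So the eigenvalues of A^T A are ≈ 0.1582, 54.9784, 71.8634 (all ≥ 0, as they must be for A^T A). The largest is λ_max ≈ 71.8634, hence ||A||_2 = sqrt(λ_max) ≈ 8.4772.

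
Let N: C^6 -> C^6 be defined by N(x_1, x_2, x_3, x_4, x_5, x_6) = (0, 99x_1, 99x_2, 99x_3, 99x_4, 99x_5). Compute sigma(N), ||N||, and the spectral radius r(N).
sigma(N) = {0}; ||N|| = 99; r(N) = 0. (N is nilpotent with N^6 = 0.)

On C^6, N is a strictly lower-triangular matrix with 99 on the subdiagonal and zeros elsewhere, so its characteristic polynomial is lambda^6 and every eigenvalue is 0: sigma(N) = {0}. For the operator norm, N e_i = 99e_{i+1} for i = 1, ..., 5 and N e_6 = 0, so the singular values of N are 99 (with multiplicity 5) and 0; hence ||N|| = 99. The spectral radius r(N) = max|lambda| = 0. Note ||N|| > r(N) — characteristic of non-normal nilpotent operators. Indeed N^6 = 0.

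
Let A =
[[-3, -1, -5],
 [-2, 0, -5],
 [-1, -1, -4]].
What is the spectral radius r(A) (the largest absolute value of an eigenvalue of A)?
r(A) = (8 + sqrt(32))/2 ≈ 6.8284

The eigenvalues of A are the roots of its characteristic polynomial. With M = A (coefficients from the trace, the sum of principal 2x2 minors, and det A):
  p(λ) = det(λ I - M) = λ^3 + 7λ^2 - 8.
By the rational root theorem any rational root is an integer divisor of 8. Testing λ = 1: p(1) = 1 + 7 + 0 - 8 = 0, so λ = 1 is a root. Dividing out (λ - 1) leaves p(λ) = (λ - 1)(λ^2 + 8λ + 8). For λ^2 + 8λ + 8 the discriminant is 32. It is nonnegative but not a perfect square, so the roots are real and irrational: λ = (-8 ± sqrt(32))/2 ≈ -1.1716, -6.8284.
Thus the eigenvalues (to 4 decimals) are -1.1716 (modulus 1.1716); -6.8284 (modulus 6.8284); 1 (modulus 1). The spectral radius is the largest modulus: r(A) = (8 + sqrt(32))/2 ≈ 6.8284. (Cross-check: r(A) ≤ ||A||_2 ≈ 8.9548; equality holds whenever A is normal, though it can also hold for some non-normal A.)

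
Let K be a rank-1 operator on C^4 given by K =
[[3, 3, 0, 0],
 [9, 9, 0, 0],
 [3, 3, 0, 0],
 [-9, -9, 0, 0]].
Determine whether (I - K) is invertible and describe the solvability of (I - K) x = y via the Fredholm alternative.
(I - K) is invertible (det(I - K) = -11 ≠ 0), so for every y in C^4 the equation (I - K) x = y has a unique solution.

K has rank 1, so it is an outer product K = u v^T: every row of K is a multiple of one row vector. Reading off the entries, u = (1, 3, 1, -3) and v = (3, 3, 0, 0) (row i of K equals u_i·v^T). A rank-one matrix u v^T satisfies K u = u (v·u) and kills the (3)-dimensional subspace v^⊥, so its characteristic polynomial is lambda^3 (lambda - v·u) with v·u = tr K = 12. Hence the eigenvalues of I - K are 1 (multiplicity 3) and 1 - (12) = -11, so det(I - K) = -11. (Direct check: I - K =
[[-2, -3, 0, 0],
 [-9, -8, 0, 0],
 [-3, -3, 1, 0],
 [9, 9, 0, 1]]
has determinant -11.) The finite-dimensional Fredholm alternative says: either (I - K) is invertible, or ker(I - K) ≠ {0} and then range(I - K) = ker((I - K)^*)^⊥, with dim ker(I - K) = dim ker((I - K)^*). Since det(I - K) ≠ 0, 1 is not an eigenvalue of K and ker(I - K) = {0}, so we are in the first case: for every y there is a unique x = (I - K)^(-1) y. Explicitly, by the Sherman–Morrison formula, (I - u v^T)^(-1) = I + u v^T/(1 - v·u), i.e. (I - K)^(-1) = I + K/(-11).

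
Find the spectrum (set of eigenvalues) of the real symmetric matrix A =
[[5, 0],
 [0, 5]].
sigma(A) ≈ {5} (5 with multiplicity 2)

A is real symmetric, so its spectrum consists of real eigenvalues. Expanding the characteristic polynomial of the displayed matrix gives
  det(λ I - A) = p(λ) = λ^2 + (-10)λ + (25).
Solving p(λ) = 0 yields eigenvalues ≈ 5, 5. (A is shown rounded to 4 decimals, so these recover the underlying integer eigenvalues to within that precision.)
Verification: the trace of A = 10 equals the sum of eigenvalues 10, and det(A) ≈ 25.0000 matches the eigenvalue product 25.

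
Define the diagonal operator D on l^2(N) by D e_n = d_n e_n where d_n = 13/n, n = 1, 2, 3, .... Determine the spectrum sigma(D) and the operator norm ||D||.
sigma(D) = {13/n : n ≥ 1} ∪ {0}; ||D|| = 13

A bounded diagonal operator on l^2 with diagonal entries d_n has spectrum equal to the closure of {d_n : n ≥ 1}: every d_n is an eigenvalue (with eigenvector e_n), so {d_n} ⊂ sigma(D); the spectrum is closed, so its closure is too; and for lambda not in the closure, (D - lambda I) has bounded inverse (the diagonal entries 1/(d_n - lambda) are bounded). For our sequence d_n = 13/n, n = 1, 2, 3, ...:
  - {d_n} = {13/n : n ≥ 1}; the only limit point is 0
  - closure = {13/n : n ≥ 1} ∪ {0}
For the norm: a diagonal operator has ||D|| = sup_n |d_n|. Here d_n = 13/n is positive and decreasing, so sup_n |d_n| = d_1 = 13. So ||D|| = 13.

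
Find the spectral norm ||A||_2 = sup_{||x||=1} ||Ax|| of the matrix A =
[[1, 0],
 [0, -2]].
||A||_2 = 2 (= sqrt(largest eigenvalue of A^T A))

||A||_2 = sigma_max(A) = sqrt(lambda_max(A^T A)). Form the symmetric matrix M = A^T A =
[[1, 0],
 [0, 4]].
Its characteristic polynomial (trace, determinant of M give the coefficients) is
  p(λ) = det(λ I - M) = λ^2 - 5λ + 4.
For λ^2 - 5λ + 4 the discriminant is 9. It is a perfect square (3^2), so the roots are rational: λ = (5 ± 3)/2 = 4, 1.
So the eigenvalues of A^T A are ≈ 1, 4 (all ≥ 0, as they must be for A^T A). The largest is λ_max = 4, hence ||A||_2 = sqrt(λ_max) = 2.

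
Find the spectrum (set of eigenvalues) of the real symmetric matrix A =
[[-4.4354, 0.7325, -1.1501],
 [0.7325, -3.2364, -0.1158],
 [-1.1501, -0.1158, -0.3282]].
sigma(A) ≈ {-5, -3, 0}

A is real symmetric, so its spectrum consists of real eigenvalues. Expanding the characteristic polynomial of the displayed matrix gives
  det(λ I - A) = p(λ) = λ^3 + (8)λ^2 + (15)λ + (0).
Solving p(λ) = 0 yields eigenvalues ≈ -5, -3, 0. (A is shown rounded to 4 decimals, so these recover the underlying integer eigenvalues to within that precision.)
Verification: the trace of A = -8 equals the sum of eigenvalues -8, and det(A) ≈ 0.0003 matches the eigenvalue product 0.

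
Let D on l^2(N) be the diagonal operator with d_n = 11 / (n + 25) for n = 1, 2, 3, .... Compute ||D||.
||D|| = 11/26 (attained at n = 1)

For D diagonal, ||D|| = sup_n |d_n| = sup_n 11/(n + 25). This is positive and strictly decreasing in n, so the supremum is attained at n = 1: d_1 = 11/(1 + 25) = 11/26. Hence ||D|| = 11/26.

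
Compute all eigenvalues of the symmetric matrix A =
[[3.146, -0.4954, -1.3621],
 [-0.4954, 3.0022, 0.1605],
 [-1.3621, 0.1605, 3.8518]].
sigma(A) ≈ {2, 3, 5}

A is real symmetric, so its spectrum consists of real eigenvalues. Expanding the characteristic polynomial of the displayed matrix gives
  det(λ I - A) = p(λ) = λ^3 + (-10)λ^2 + (31)λ + (-30).
Solving p(λ) = 0 yields eigenvalues ≈ 2, 3, 5. (A is shown rounded to 4 decimals, so these recover the underlying integer eigenvalues to within that precision.)
Verification: the trace of A = 10 equals the sum of eigenvalues 10, and det(A) ≈ 30.0002 matches the eigenvalue product 30.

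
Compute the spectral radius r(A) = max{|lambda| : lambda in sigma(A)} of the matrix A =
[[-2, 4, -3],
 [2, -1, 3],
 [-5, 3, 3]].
r(A) ≈ 6.9343

The eigenvalues of A are the roots of its characteristic polynomial. With M = A (coefficients from the trace, the sum of principal 2x2 minors, and det A):
  p(λ) = det(λ I - M) = λ^3 - 39λ + 63.
No integer candidate from the rational root theorem (±divisors of 63) is a root, so the roots are irrational. The cubic discriminant is Δ = 130113 > 0, so there are three distinct real roots. p(-7) = -7 and p(-6) = 81 have opposite signs, so a root lies in (-7, -6); Newton's method refines it to λ ≈ -6.9343. p(1) = 25 and p(2) = -7 have opposite signs, so a root lies in (1, 2); Newton's method refines it to λ ≈ 1.7537. p(5) = -7 and p(6) = 45 have opposite signs, so a root lies in (5, 6); Newton's method refines it to λ ≈ 5.1807. Check (Vieta): the three roots sum to 0, matching tr M = 0.
Thus the eigenvalues (to 4 decimals) are -6.9343 (modulus 6.9343); 1.7537 (modulus 1.7537); 5.1807 (modulus 5.1807). The spectral radius is the largest modulus: r(A) ≈ 6.9343. (Cross-check: r(A) ≤ ||A||_2 ≈ 7.4059; equality holds whenever A is normal, though it can also hold for some non-normal A.)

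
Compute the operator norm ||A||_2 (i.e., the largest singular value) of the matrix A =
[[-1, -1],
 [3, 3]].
||A||_2 = sqrt(20) ≈ 4.4721 (= sqrt(largest eigenvalue of A^T A))

||A||_2 = sigma_max(A) = sqrt(lambda_max(A^T A)). Form the symmetric matrix M = A^T A =
[[10, 10],
 [10, 10]].
Its characteristic polynomial (trace, determinant of M give the coefficients) is
  p(λ) = det(λ I - M) = λ^2 - 20λ.
For λ^2 - 20λ the discriminant is 400. It is a perfect square (20^2), so the roots are rational: λ = (20 ± 20)/2 = 20, 0.
So the eigenvalues of A^T A are ≈ 0, 20 (all ≥ 0, as they must be for A^T A). The largest is λ_max = 20, hence ||A||_2 = sqrt(λ_max) = sqrt(20) ≈ 4.4721.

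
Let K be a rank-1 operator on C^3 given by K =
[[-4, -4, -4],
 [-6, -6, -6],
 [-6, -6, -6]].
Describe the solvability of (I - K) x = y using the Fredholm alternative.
(I - K) is invertible (det(I - K) = 17 ≠ 0), so for every y in C^3 the equation (I - K) x = y has a unique solution.

K has rank 1, so it is an outer product K = u v^T: every row of K is a multiple of one row vector. Reading off the entries, u = (-2, -3, -3) and v = (2, 2, 2) (row i of K equals u_i·v^T). A rank-one matrix u v^T satisfies K u = u (v·u) and kills the (2)-dimensional subspace v^⊥, so its characteristic polynomial is lambda^2 (lambda - v·u) with v·u = tr K = -16. Hence the eigenvalues of I - K are 1 (multiplicity 2) and 1 - (-16) = 17, so det(I - K) = 17. (Direct check: I - K =
[[5, 4, 4],
 [6, 7, 6],
 [6, 6, 7]]
has determinant 17.) The finite-dimensional Fredholm alternative says: either (I - K) is invertible, or ker(I - K) ≠ {0} and then range(I - K) = ker((I - K)^*)^⊥, with dim ker(I - K) = dim ker((I - K)^*). Since det(I - K) ≠ 0, 1 is not an eigenvalue of K and ker(I - K) = {0}, so we are in the first case: for every y there is a unique x = (I - K)^(-1) y. Explicitly, by the Sherman–Morrison formula, (I - u v^T)^(-1) = I + u v^T/(1 - v·u), i.e. (I - K)^(-1) = I + K/(17).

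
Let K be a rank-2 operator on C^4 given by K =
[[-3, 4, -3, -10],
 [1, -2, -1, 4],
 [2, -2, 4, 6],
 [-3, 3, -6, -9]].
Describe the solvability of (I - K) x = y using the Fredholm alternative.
(I - K) is singular (det(I - K) = 0, i.e. 1 ∈ sigma(K)). (I - K) x = y is solvable iff y ⊥ ker((I - K)^*) = span{(-1, 0, -5, -2)}, i.e. iff -y_1 - 5y_3 - 2y_4 = 0. When solvable, x is determined up to adding multiples of (-2, 4, -2, 3) (ker(I - K) = span{(-2, 4, -2, 3)}, dimension 1).

K has rank 2 and factors as K = U V^T = u1 v1^T + u2 v2^T with u1 = (1, -1, 0, 0), v1 = (0, 1, 3, -1), u2 = (-3, 1, 2, -3), v2 = (1, -1, 2, 3) (multiplying out reproduces the displayed K). The nonzero eigenvalues of U V^T coincide with those of the 2 x 2 matrix G = V^T U = [[v1·u1, v1·u2], [v2·u1, v2·u2]] = [[-1, 10], [2, -9]], and by the Sylvester determinant identity det(I_4 - U V^T) = det(I_2 - V^T U) = det([[2, -10], [-2, 10]]) = (2)(10) - (-10)(-2) = 0. (Direct check: I - K =
[[4, -4, 3, 10],
 [-1, 3, 1, -4],
 [-2, 2, -3, -6],
 [3, -3, 6, 10]]
has determinant 0.) So 1 is an eigenvalue of K and (I - K) is not invertible. The finite-dimensional Fredholm alternative says: either (I - K) is invertible, or ker(I - K) ≠ {0} and then range(I - K) = ker((I - K)^*)^⊥, with dim ker(I - K) = dim ker((I - K)^*). We are in the second case, so we compute both kernels via the 2 x 2 reduction. If (I - U V^T) x = 0 then x = U (V^T x) lies in the column space of U; writing x = U b gives U (I_2 - G) b = 0, and since u1, u2 are independent, (I_2 - G) b = 0. With I_2 - G = [[2, -10], [-2, 10]] (singular, as its determinant is 0) a null vector is b = (-5, -1), so ker(I - K) = span{-5·u1 + (-1)·u2} = span{(-2, 4, -2, 3)}. For the adjoint, (I - K)^* = I - K^T = I - V U^T, and the same argument gives ker((I - K)^*) = {V a : (I_2 - G)^T a = 0}; (I_2 - G)^T = [[2, -2], [-10, 10]] has null vector a = (-1, -1), so ker((I - K)^*) = span{-1·v1 + (-1)·v2} = span{(-1, 0, -5, -2)}. (Both kernels are 1-dimensional, matching rank(I - K) = 3.) Therefore (I - K) x = y is solvable iff <y, (-1, 0, -5, -2)> = 0, i.e. iff -y_1 - 5y_3 - 2y_4 = 0; when solvable the solution set is the line x_p + c·(-2, 4, -2, 3), c ∈ C.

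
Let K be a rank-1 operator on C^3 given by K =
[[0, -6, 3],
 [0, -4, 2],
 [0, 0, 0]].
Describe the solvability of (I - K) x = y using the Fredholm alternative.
(I - K) is invertible (det(I - K) = 5 ≠ 0), so for every y in C^3 the equation (I - K) x = y has a unique solution.

K has rank 1, so it is an outer product K = u v^T: every row of K is a multiple of one row vector. Reading off the entries, u = (-3, -2, 0) and v = (0, 2, -1) (row i of K equals u_i·v^T). A rank-one matrix u v^T satisfies K u = u (v·u) and kills the (2)-dimensional subspace v^⊥, so its characteristic polynomial is lambda^2 (lambda - v·u) with v·u = tr K = -4. Hence the eigenvalues of I - K are 1 (multiplicity 2) and 1 - (-4) = 5, so det(I - K) = 5. (Direct check: I - K =
[[1, 6, -3],
 [0, 5, -2],
 [0, 0, 1]]
has determinant 5.) The finite-dimensional Fredholm alternative says: either (I - K) is invertible, or ker(I - K) ≠ {0} and then range(I - K) = ker((I - K)^*)^⊥, with dim ker(I - K) = dim ker((I - K)^*). Since det(I - K) ≠ 0, 1 is not an eigenvalue of K and ker(I - K) = {0}, so we are in the first case: for every y there is a unique x = (I - K)^(-1) y. Explicitly, by the Sherman–Morrison formula, (I - u v^T)^(-1) = I + u v^T/(1 - v·u), i.e. (I - K)^(-1) = I + K/(5).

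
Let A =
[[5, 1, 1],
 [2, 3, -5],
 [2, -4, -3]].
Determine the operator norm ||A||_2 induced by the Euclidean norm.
||A||_2 ≈ 6.7579 (= sqrt(largest eigenvalue of A^T A))

||A||_2 = sigma_max(A) = sqrt(lambda_max(A^T A)). Form the symmetric matrix M = A^T A =
[[33, 3, -11],
 [3, 26, -2],
 [-11, -2, 35]].
Its characteristic polynomial (trace, sum of principal 2x2 minors, determinant of M give the coefficients) is
  p(λ) = det(λ I - M) = λ^3 - 94λ^2 + 2789λ - 26569.
No integer candidate from the rational root theorem (±divisors of 26569) is a root, so the roots are irrational. The cubic discriminant is Δ = 1860721 > 0, so there are three distinct real roots. p(22) = -59 and p(23) = 19 have opposite signs, so a root lies in (22, 23); Newton's method refines it to λ ≈ 22.6834. p(25) = 31 and p(26) = -23 have opposite signs, so a root lies in (25, 26); Newton's method refines it to λ ≈ 25.6474. p(45) = -289 and p(46) = 157 have opposite signs, so a root lies in (45, 46); Newton's method refines it to λ ≈ 45.6692. Check (Vieta): the three roots sum to 94, matching tr M = 94.
So the eigenvalues of A^T A are ≈ 22.6834, 25.6474, 45.6692 (all ≥ 0, as they must be for A^T A). The largest is λ_max ≈ 45.6692, hence ||A||_2 = sqrt(λ_max) ≈ 6.7579.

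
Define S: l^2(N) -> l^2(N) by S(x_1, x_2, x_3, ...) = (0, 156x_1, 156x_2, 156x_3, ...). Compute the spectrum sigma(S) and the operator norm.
sigma(S) = closed disk {z in C : |z| ≤ 156}; ||S|| = 156

Note S = 156·U where U is the unit right shift (U x)_k = x_{k-1} (with x_0 := 0); so ||S|| = 156||U|| and sigma(S) = 156·sigma(U). ||S x||^2 = sum_{k≥1} |156x_k|^2 = 24336||x||^2, so ||S|| = 156 and sigma(S) ⊂ {|z| ≤ 156}. For any |lambda| < 156, the equation (S - lambda I) x = 0 forces x_1 = 0, then 156x_k = lambda x_{k+1} ⇒ x = 0, so S has no eigenvalues. But (S - lambda I) is not surjective for |lambda| < 156: solving (S - lambda I) x = e_1 would require x_n proportional to (lambda/156)^(-n), which is not in l^2. So every |lambda| < 156 lies in the residual spectrum. The boundary |lambda| = 156 is in the approximate point spectrum (the spectrum is closed). Hence sigma(S) is the closed disk of radius 156.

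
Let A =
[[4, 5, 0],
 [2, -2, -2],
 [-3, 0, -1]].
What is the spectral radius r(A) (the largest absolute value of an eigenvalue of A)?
r(A) ≈ 5.8362

The eigenvalues of A are the roots of its characteristic polynomial. With M = A (coefficients from the trace, the sum of principal 2x2 minors, and det A):
  p(λ) = det(λ I - M) = λ^3 - λ^2 - 20λ - 48.
No integer candidate from the rational root theorem (±divisors of 48) is a root, so the roots are irrational. The cubic discriminant is Δ = -47280 < 0, so there is one real root and a complex-conjugate pair. p(5) = -48 and p(6) = 12 have opposite signs, so a root lies in (5, 6); Newton's method refines it to λ ≈ 5.8362. Dividing out (λ - (5.8362)) leaves approximately λ^2 + 4.8362λ + 8.2246. For λ^2 + 4.8362λ + 8.2246 the discriminant is -9.5099. It is negative, so the remaining roots are the complex-conjugate pair λ ≈ -2.4181 ± 1.5419i. Their product equals the constant term, so |λ|^2 ≈ 8.2246 and |λ| ≈ 2.8679.
Thus the eigenvalues (to 4 decimals) are 5.8362 (modulus 5.8362); -2.4181 ± 1.5419i (modulus 2.8679). The spectral radius is the largest modulus: r(A) ≈ 5.8362. (Cross-check: r(A) ≤ ||A||_2 ≈ 6.7166; equality holds whenever A is normal, though it can also hold for some non-normal A.)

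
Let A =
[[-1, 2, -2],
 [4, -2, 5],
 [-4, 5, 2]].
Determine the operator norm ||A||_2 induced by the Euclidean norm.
||A||_2 ≈ 8.232 (= sqrt(largest eigenvalue of A^T A))

||A||_2 = sigma_max(A) = sqrt(lambda_max(A^T A)). Form the symmetric matrix M = A^T A =
[[33, -30, 14],
 [-30, 33, -4],
 [14, -4, 33]].
Its characteristic polynomial (trace, sum of principal 2x2 minors, determinant of M give the coefficients) is
  p(λ) = det(λ I - M) = λ^3 - 99λ^2 + 2155λ - 2601.
No integer candidate from the rational root theorem (±divisors of 2601) is a root, so the roots are irrational. The cubic discriminant is Δ = 5195328512 > 0, so there are three distinct real roots. p(1) = -544 and p(2) = 1321 have opposite signs, so a root lies in (1, 2); Newton's method refines it to λ ≈ 1.2814. p(29) = 1024 and p(30) = -51 have opposite signs, so a root lies in (29, 30); Newton's method refines it to λ ≈ 29.953. p(67) = -1864 and p(68) = 595 have opposite signs, so a root lies in (67, 68); Newton's method refines it to λ ≈ 67.7656. Check (Vieta): the three roots sum to 99, matching tr M = 99.
So the eigenvalues of A^T A are ≈ 1.2814, 29.953, 67.7656 (all ≥ 0, as they must be for A^T A). The largest is λ_max ≈ 67.7656, hence ||A||_2 = sqrt(λ_max) ≈ 8.232.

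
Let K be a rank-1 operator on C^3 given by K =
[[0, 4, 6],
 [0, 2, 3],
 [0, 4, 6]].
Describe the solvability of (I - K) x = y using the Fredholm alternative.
(I - K) is invertible (det(I - K) = -7 ≠ 0), so for every y in C^3 the equation (I - K) x = y has a unique solution.

K has rank 1, so it is an outer product K = u v^T: every row of K is a multiple of one row vector. Reading off the entries, u = (2, 1, 2) and v = (0, 2, 3) (row i of K equals u_i·v^T). A rank-one matrix u v^T satisfies K u = u (v·u) and kills the (2)-dimensional subspace v^⊥, so its characteristic polynomial is lambda^2 (lambda - v·u) with v·u = tr K = 8. Hence the eigenvalues of I - K are 1 (multiplicity 2) and 1 - (8) = -7, so det(I - K) = -7. (Direct check: I - K =
[[1, -4, -6],
 [0, -1, -3],
 [0, -4, -5]]
has determinant -7.) The finite-dimensional Fredholm alternative says: either (I - K) is invertible, or ker(I - K) ≠ {0} and then range(I - K) = ker((I - K)^*)^⊥, with dim ker(I - K) = dim ker((I - K)^*). Since det(I - K) ≠ 0, 1 is not an eigenvalue of K and ker(I - K) = {0}, so we are in the first case: for every y there is a unique x = (I - K)^(-1) y. Explicitly, by the Sherman–Morrison formula, (I - u v^T)^(-1) = I + u v^T/(1 - v·u), i.e. (I - K)^(-1) = I + K/(-7).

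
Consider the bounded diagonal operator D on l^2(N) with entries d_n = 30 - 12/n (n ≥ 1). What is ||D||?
||D|| = 30

For a diagonal operator on l^2 with entries d_n, ||D|| = sup_n |d_n|. Here d_1 = 18, d_2 = 24, ..., and d_n = 30 - 12/n increases monotonically toward 30. All terms lie in [18, 30), so |d_n| = d_n and the supremum is the limit 30, which is not attained by any individual d_n. Hence ||D|| = 30.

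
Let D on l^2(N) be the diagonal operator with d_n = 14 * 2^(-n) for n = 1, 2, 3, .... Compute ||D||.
||D|| = 7 (attained at n = 1)

For D diagonal, ||D|| = sup_n |d_n|. The sequence d_n = 14 * 2^(-n) is positive and strictly decreasing (ratio 2^(-1) < 1), so the supremum is d_1 = 14/2 = 7. Hence ||D|| = 7.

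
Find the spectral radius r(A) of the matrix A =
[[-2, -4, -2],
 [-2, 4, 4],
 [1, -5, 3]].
r(A) ≈ 6.104

The eigenvalues of A are the roots of its characteristic polynomial. With M = A (coefficients from the trace, the sum of principal 2x2 minors, and det A):
  p(λ) = det(λ I - M) = λ^3 - 5λ^2 + 12λ + 116.
No integer candidate from the rational root theorem (±divisors of 116) is a root, so the roots are irrational. The cubic discriminant is Δ = -433904 < 0, so there is one real root and a complex-conjugate pair. p(-4) = -76 and p(-3) = 8 have opposite signs, so a root lies in (-4, -3); Newton's method refines it to λ ≈ -3.1133. Dividing out (λ - (-3.1133)) leaves approximately λ^2 - 8.1133λ + 37.2593. For λ^2 - 8.1133λ + 37.2593 the discriminant is -83.2114. It is negative, so the remaining roots are the complex-conjugate pair λ ≈ 4.0567 ± 4.561i. Their product equals the constant term, so |λ|^2 ≈ 37.2593 and |λ| ≈ 6.104.
Thus the eigenvalues (to 4 decimals) are -3.1133 (modulus 3.1133); 4.0567 ± 4.561i (modulus 6.104). The spectral radius is the largest modulus: r(A) ≈ 6.104. (Cross-check: r(A) ≤ ||A||_2 ≈ 7.7555; equality holds whenever A is normal, though it can also hold for some non-normal A.)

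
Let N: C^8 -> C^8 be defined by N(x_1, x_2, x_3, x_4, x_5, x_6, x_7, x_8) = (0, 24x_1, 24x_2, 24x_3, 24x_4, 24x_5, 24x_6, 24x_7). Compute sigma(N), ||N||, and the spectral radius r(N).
sigma(N) = {0}; ||N|| = 24; r(N) = 0. (N is nilpotent with N^8 = 0.)

On C^8, N is a strictly lower-triangular matrix with 24 on the subdiagonal and zeros elsewhere, so its characteristic polynomial is lambda^8 and every eigenvalue is 0: sigma(N) = {0}. For the operator norm, N e_i = 24e_{i+1} for i = 1, ..., 7 and N e_8 = 0, so the singular values of N are 24 (with multiplicity 7) and 0; hence ||N|| = 24. The spectral radius r(N) = max|lambda| = 0. Note ||N|| > r(N) — characteristic of non-normal nilpotent operators. Indeed N^8 = 0.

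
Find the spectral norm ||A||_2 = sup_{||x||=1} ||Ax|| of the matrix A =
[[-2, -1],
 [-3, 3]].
||A||_2 = sqrt((23 + sqrt(205))/2) ≈ 4.3196 (= sqrt(largest eigenvalue of A^T A))

||A||_2 = sigma_max(A) = sqrt(lambda_max(A^T A)). Form the symmetric matrix M = A^T A =
[[13, -7],
 [-7, 10]].
Its characteristic polynomial (trace, determinant of M give the coefficients) is
  p(λ) = det(λ I - M) = λ^2 - 23λ + 81.
For λ^2 - 23λ + 81 the discriminant is 205. It is nonnegative but not a perfect square, so the roots are real and irrational: λ = (23 ± sqrt(205))/2 ≈ 18.6589, 4.3411.
So the eigenvalues of A^T A are ≈ 4.3411, 18.6589 (all ≥ 0, as they must be for A^T A). The largest is λ_max = (23 + sqrt(205))/2 ≈ 18.6589, hence ||A||_2 = sqrt(λ_max) = sqrt((23 + sqrt(205))/2) ≈ 4.3196.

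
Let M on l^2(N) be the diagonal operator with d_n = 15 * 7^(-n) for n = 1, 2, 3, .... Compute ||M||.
||M|| = 15/7 (attained at n = 1)

For M diagonal, ||M|| = sup_n |d_n|. The sequence d_n = 15 * 7^(-n) is positive and strictly decreasing (ratio 7^(-1) < 1), so the supremum is d_1 = 15/7. Hence ||M|| = 15/7.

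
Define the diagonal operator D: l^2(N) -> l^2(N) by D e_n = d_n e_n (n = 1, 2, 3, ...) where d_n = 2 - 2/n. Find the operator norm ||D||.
||D|| = 2

For a diagonal operator on l^2 with entries d_n, ||D|| = sup_n |d_n|. Here d_1 = 0, d_2 = 1, ..., and d_n = 2 - 2/n increases monotonically toward 2. All terms lie in [0, 2), so |d_n| = d_n and the supremum is the limit 2, which is not attained by any individual d_n. Hence ||D|| = 2.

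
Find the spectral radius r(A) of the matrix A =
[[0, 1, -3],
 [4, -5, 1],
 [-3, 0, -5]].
r(A) ≈ 7.0511

The eigenvalues of A are the roots of its characteristic polynomial. With M = A (coefficients from the trace, the sum of principal 2x2 minors, and det A):
  p(λ) = det(λ I - M) = λ^3 + 10λ^2 + 12λ - 62.
No integer candidate from the rational root theorem (±divisors of 62) is a root, so the roots are irrational. The cubic discriminant is Δ = 17780 > 0, so there are three distinct real roots. p(-8) = -30 and p(-7) = 1 have opposite signs, so a root lies in (-8, -7); Newton's method refines it to λ ≈ -7.0511. p(-5) = 3 and p(-4) = -14 have opposite signs, so a root lies in (-5, -4); Newton's method refines it to λ ≈ -4.7861. p(1) = -39 and p(2) = 10 have opposite signs, so a root lies in (1, 2); Newton's method refines it to λ ≈ 1.8372. Check (Vieta): the three roots sum to -10, matching tr M = -10.
Thus the eigenvalues (to 4 decimals) are -7.0511 (modulus 7.0511); -4.7861 (modulus 4.7861); 1.8372 (modulus 1.8372). The spectral radius is the largest modulus: r(A) ≈ 7.0511. (Cross-check: r(A) ≤ ||A||_2 ≈ 7.7715; equality holds whenever A is normal, though it can also hold for some non-normal A.)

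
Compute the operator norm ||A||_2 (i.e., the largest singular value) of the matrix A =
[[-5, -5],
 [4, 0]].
||A||_2 = sqrt((66 + sqrt(2756))/2) ≈ 7.6973 (= sqrt(largest eigenvalue of A^T A))

||A||_2 = sigma_max(A) = sqrt(lambda_max(A^T A)). Form the symmetric matrix M = A^T A =
[[41, 25],
 [25, 25]].
Its characteristic polynomial (trace, determinant of M give the coefficients) is
  p(λ) = det(λ I - M) = λ^2 - 66λ + 400.
For λ^2 - 66λ + 400 the discriminant is 2756. It is nonnegative but not a perfect square, so the roots are real and irrational: λ = (66 ± sqrt(2756))/2 ≈ 59.2488, 6.7512.
So the eigenvalues of A^T A are ≈ 6.7512, 59.2488 (all ≥ 0, as they must be for A^T A). The largest is λ_max = (66 + sqrt(2756))/2 ≈ 59.2488, hence ||A||_2 = sqrt(λ_max) = sqrt((66 + sqrt(2756))/2) ≈ 7.6973.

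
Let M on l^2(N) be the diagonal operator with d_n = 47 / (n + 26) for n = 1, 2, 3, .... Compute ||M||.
||M|| = 47/27 (attained at n = 1)

For M diagonal, ||M|| = sup_n |d_n| = sup_n 47/(n + 26). This is positive and strictly decreasing in n, so the supremum is attained at n = 1: d_1 = 47/(1 + 26) = 47/27. Hence ||M|| = 47/27.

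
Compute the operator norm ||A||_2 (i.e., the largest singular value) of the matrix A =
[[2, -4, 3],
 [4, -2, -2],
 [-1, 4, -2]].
||A||_2 ≈ 7.3942 (= sqrt(largest eigenvalue of A^T A))

||A||_2 = sigma_max(A) = sqrt(lambda_max(A^T A)). Form the symmetric matrix M = A^T A =
[[21, -20, 0],
 [-20, 36, -16],
 [0, -16, 17]].
Its characteristic polynomial (trace, sum of principal 2x2 minors, determinant of M give the coefficients) is
  p(λ) = det(λ I - M) = λ^3 - 74λ^2 + 1069λ - 676.
No integer candidate from the rational root theorem (±divisors of 676) is a root, so the roots are irrational. The cubic discriminant is Δ = 1225810960 > 0, so there are three distinct real roots. p(0) = -676 and p(1) = 320 have opposite signs, so a root lies in (0, 1); Newton's method refines it to λ ≈ 0.6625. p(18) = 422 and p(19) = -220 have opposite signs, so a root lies in (18, 19); Newton's method refines it to λ ≈ 18.6637. p(54) = -1270 and p(55) = 644 have opposite signs, so a root lies in (54, 55); Newton's method refines it to λ ≈ 54.6738. Check (Vieta): the three roots sum to 74, matching tr M = 74.
So the eigenvalues of A^T A are ≈ 0.6625, 18.6637, 54.6738 (all ≥ 0, as they must be for A^T A). The largest is λ_max ≈ 54.6738, hence ||A||_2 = sqrt(λ_max) ≈ 7.3942.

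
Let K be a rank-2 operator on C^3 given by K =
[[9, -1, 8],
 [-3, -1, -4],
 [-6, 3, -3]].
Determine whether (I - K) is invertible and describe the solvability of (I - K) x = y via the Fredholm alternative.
(I - K) is invertible (det(I - K) = 20 ≠ 0), so for every y in C^3 the equation (I - K) x = y has a unique solution.

K has rank 2 and factors as K = U V^T = u1 v1^T + u2 v2^T with u1 = (-3, 1, 2), v1 = (-3, 0, -3), u2 = (-1, -1, 3), v2 = (0, 1, 1) (multiplying out reproduces the displayed K). The nonzero eigenvalues of U V^T coincide with those of the 2 x 2 matrix G = V^T U = [[v1·u1, v1·u2], [v2·u1, v2·u2]] = [[3, -6], [3, 2]], and by the Sylvester determinant identity det(I_3 - U V^T) = det(I_2 - V^T U) = det([[-2, 6], [-3, -1]]) = (-2)(-1) - (6)(-3) = 20. (Direct check: I - K =
[[-8, 1, -8],
 [3, 2, 4],
 [6, -3, 4]]
has determinant 20.) The finite-dimensional Fredholm alternative says: either (I - K) is invertible, or ker(I - K) ≠ {0} and then range(I - K) = ker((I - K)^*)^⊥, with dim ker(I - K) = dim ker((I - K)^*). Since det(I - K) ≠ 0, 1 is not an eigenvalue of K and ker(I - K) = {0}, so we are in the first case: for every y there is a unique x = (I - K)^(-1) y. (Explicitly, by the Woodbury identity, (I - U V^T)^(-1) = I + U (I_2 - G)^(-1) V^T.)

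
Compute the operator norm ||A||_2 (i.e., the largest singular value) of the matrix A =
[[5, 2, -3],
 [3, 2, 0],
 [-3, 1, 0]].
||A||_2 ≈ 7.2993 (= sqrt(largest eigenvalue of A^T A))

||A||_2 = sigma_max(A) = sqrt(lambda_max(A^T A)). Form the symmetric matrix M = A^T A =
[[43, 13, -15],
 [13, 9, -6],
 [-15, -6, 9]].
Its characteristic polynomial (trace, sum of principal 2x2 minors, determinant of M give the coefficients) is
  p(λ) = det(λ I - M) = λ^3 - 61λ^2 + 425λ - 729.
No integer candidate from the rational root theorem (±divisors of 729) is a root, so the roots are irrational. The cubic discriminant is Δ = 29005472 > 0, so there are three distinct real roots. p(2) = -115 and p(3) = 24 have opposite signs, so a root lies in (2, 3); Newton's method refines it to λ ≈ 2.7568. p(4) = 59 and p(5) = -4 have opposite signs, so a root lies in (4, 5); Newton's method refines it to λ ≈ 4.9631. p(53) = -676 and p(54) = 1809 have opposite signs, so a root lies in (53, 54); Newton's method refines it to λ ≈ 53.2801. Check (Vieta): the three roots sum to 61, matching tr M = 61.
So the eigenvalues of A^T A are ≈ 2.7568, 4.9631, 53.2801 (all ≥ 0, as they must be for A^T A). The largest is λ_max ≈ 53.2801, hence ||A||_2 = sqrt(λ_max) ≈ 7.2993.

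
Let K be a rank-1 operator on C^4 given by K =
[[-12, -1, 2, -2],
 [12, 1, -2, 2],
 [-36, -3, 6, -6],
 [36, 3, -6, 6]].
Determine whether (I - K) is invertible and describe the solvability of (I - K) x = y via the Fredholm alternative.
(I - K) is singular (det(I - K) = 0, i.e. 1 ∈ sigma(K)). (I - K) x = y is solvable iff y ⊥ ker((I - K)^*) = span{(-12, -1, 2, -2)}, i.e. iff -12y_1 - y_2 + 2y_3 - 2y_4 = 0. When solvable, the solutions are x = y + c·(1, -1, 3, -3), c arbitrary (ker(I - K) = span{(1, -1, 3, -3)}, dimension 1).

K has rank 1, so it is an outer product K = u v^T: every row of K is a multiple of one row vector. Reading off the entries, u = (1, -1, 3, -3) and v = (-12, -1, 2, -2) (row i of K equals u_i·v^T). A rank-one matrix u v^T satisfies K u = u (v·u) and kills the (3)-dimensional subspace v^⊥, so its characteristic polynomial is lambda^3 (lambda - v·u) with v·u = tr K = 1. Hence the eigenvalues of I - K are 1 (multiplicity 3) and 1 - (1) = 0, so det(I - K) = 0. (Direct check: I - K =
[[13, 1, -2, 2],
 [-12, 0, 2, -2],
 [36, 3, -5, 6],
 [-36, -3, 6, -5]]
has determinant 0.) So 1 is an eigenvalue of K and (I - K) is not invertible. The finite-dimensional Fredholm alternative says: either (I - K) is invertible, or ker(I - K) ≠ {0} and then range(I - K) = ker((I - K)^*)^⊥, with dim ker(I - K) = dim ker((I - K)^*). We are in the second case, so we need both kernels. Kernel of I - K: (I - K) u = u - u (v·u) = u - u = 0, so ker(I - K) = span{u} = span{(1, -1, 3, -3)} (it is exactly 1-dimensional because rank(I - K) = 3). Kernel of the adjoint: K is real, so (I - K)^* = I - K^T = I - v u^T, and (I - v u^T) v = v - v (u·v) = 0; hence ker((I - K)^*) = span{v} = span{(-12, -1, 2, -2)}. Therefore (I - K) x = y is solvable iff <y, v> = 0, i.e. iff -12y_1 - y_2 + 2y_3 - 2y_4 = 0. When this holds, K y = u (v·y) = 0, so (I - K) y = y and x = y is a particular solution; the full solution set is the line x = y + c·u = y + c·(1, -1, 3, -3), c ∈ C.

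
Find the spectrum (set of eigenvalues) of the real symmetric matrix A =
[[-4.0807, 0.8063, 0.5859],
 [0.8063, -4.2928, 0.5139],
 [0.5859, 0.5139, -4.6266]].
sigma(A) ≈ {-5, -3} (-5 with multiplicity 2)

A is real symmetric, so its spectrum consists of real eigenvalues. Expanding the characteristic polynomial of the displayed matrix gives
  det(λ I - A) = p(λ) = λ^3 + (13)λ^2 + (55)λ + (75.0024).
Solving p(λ) = 0 yields eigenvalues ≈ -5, -5, -3. (A is shown rounded to 4 decimals, so these recover the underlying integer eigenvalues to within that precision.)
Verification: the trace of A = -13 equals the sum of eigenvalues -13, and det(A) ≈ -75.0024 matches the eigenvalue product -75.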